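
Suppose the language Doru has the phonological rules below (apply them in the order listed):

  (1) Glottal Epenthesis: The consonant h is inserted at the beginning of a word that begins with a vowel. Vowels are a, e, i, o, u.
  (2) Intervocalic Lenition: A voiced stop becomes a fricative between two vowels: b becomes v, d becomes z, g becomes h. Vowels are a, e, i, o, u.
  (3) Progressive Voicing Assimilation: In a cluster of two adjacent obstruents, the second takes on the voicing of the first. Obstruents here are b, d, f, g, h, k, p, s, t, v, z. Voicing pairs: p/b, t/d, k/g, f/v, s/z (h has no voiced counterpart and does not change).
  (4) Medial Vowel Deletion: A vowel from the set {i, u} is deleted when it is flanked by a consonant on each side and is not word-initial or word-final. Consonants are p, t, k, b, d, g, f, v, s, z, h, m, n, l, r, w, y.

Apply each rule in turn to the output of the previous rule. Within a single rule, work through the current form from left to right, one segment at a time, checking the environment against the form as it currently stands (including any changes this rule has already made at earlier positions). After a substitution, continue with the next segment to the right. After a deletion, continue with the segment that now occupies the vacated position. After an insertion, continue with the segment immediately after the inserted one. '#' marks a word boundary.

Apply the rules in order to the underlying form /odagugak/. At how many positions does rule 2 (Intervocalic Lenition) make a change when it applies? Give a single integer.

3

(1) Glottal Epenthesis: [odagugak] → [hodagugak]
(2) Intervocalic Lenition: [hodagugak] → [hozahuhak]
(3) Progressive Voicing Assimilation: no change — [hozahuhak]
(4) Medial Vowel Deletion: [hozahuhak] → [hozahhak]
Rule 2 changed 3 position(s).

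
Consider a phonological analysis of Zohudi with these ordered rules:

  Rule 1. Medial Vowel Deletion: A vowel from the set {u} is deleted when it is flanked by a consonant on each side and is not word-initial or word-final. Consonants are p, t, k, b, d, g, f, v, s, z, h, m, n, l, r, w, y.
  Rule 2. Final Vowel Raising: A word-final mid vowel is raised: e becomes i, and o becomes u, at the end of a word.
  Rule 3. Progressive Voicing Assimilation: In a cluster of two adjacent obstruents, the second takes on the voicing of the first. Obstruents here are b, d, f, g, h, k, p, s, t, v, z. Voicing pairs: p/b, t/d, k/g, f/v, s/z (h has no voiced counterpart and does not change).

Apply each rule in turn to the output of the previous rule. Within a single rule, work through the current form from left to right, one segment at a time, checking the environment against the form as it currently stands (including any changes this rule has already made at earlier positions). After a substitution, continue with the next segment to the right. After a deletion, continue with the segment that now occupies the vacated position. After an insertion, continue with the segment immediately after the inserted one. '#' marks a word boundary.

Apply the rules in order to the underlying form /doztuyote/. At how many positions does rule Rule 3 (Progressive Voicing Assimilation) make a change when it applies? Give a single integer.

Rule 1 Medial Vowel Deletion: [doztuyote] → [doztyote]
Rule 2 Final Vowel Raising: [doztyote] → [doztyoti]
Rule 3 Progressive Voicing Assimilation: [doztyoti] → [dozdyoti]
Rule Rule 3 changed 1 position(s).

1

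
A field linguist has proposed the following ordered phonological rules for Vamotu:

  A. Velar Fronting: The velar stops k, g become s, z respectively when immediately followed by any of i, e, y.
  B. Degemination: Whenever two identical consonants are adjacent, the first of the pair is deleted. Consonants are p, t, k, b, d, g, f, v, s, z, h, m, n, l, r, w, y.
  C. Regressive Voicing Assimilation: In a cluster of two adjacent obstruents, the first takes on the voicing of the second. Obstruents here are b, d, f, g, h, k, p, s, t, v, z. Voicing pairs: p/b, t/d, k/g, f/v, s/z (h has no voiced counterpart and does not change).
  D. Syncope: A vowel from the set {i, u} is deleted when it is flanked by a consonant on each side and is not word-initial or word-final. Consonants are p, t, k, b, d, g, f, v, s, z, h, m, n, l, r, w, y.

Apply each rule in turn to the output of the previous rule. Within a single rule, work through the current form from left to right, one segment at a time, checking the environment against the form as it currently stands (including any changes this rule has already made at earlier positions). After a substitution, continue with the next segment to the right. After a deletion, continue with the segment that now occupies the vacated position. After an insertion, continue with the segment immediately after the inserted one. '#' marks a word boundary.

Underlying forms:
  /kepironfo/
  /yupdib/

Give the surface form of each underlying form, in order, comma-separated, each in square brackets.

[sepronfo], [ybdb]

/kepironfo/:
  A Velar Fronting: [kepironfo] → [sepironfo]
  B Degemination: no change — [sepironfo]
  C Regressive Voicing Assimilation: no change — [sepironfo]
  D Syncope: [sepironfo] → [sepronfo]
/yupdib/:
  A Velar Fronting: no change — [yupdib]
  B Degemination: no change — [yupdib]
  C Regressive Voicing Assimilation: [yupdib] → [yubdib]
  D Syncope: [yubdib] → [ybdb]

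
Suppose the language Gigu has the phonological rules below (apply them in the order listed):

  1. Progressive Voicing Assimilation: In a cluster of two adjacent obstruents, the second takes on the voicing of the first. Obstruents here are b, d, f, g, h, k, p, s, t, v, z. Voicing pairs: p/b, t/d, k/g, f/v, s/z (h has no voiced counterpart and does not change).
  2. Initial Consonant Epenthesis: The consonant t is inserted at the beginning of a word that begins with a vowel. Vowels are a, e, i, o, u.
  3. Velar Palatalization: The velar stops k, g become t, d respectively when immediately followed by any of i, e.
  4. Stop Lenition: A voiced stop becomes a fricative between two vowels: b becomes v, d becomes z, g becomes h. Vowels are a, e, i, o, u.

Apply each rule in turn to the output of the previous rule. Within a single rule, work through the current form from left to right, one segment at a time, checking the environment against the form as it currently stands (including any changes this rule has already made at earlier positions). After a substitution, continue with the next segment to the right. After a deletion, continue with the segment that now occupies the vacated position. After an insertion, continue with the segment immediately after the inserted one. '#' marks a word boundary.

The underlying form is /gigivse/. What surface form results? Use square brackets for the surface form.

[dizivze]

1 Progressive Voicing Assimilation: [gigivse] → [gigivze]
2 Initial Consonant Epenthesis: no change — [gigivze]
3 Velar Palatalization: [gigivze] → [didivze]
4 Stop Lenition: [didivze] → [dizivze]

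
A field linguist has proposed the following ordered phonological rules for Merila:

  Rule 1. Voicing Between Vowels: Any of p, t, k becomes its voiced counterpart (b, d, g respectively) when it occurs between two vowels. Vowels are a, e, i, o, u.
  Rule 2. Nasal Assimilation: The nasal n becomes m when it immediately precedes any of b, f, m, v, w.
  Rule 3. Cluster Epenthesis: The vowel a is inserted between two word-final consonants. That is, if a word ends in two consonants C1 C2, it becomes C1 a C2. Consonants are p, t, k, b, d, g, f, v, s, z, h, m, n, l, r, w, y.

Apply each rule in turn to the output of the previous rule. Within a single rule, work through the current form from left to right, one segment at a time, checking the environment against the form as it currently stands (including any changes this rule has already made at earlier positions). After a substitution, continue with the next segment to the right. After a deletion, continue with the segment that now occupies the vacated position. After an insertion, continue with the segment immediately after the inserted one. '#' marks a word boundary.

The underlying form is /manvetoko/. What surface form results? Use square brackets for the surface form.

[mamvedogo]

Rule 1 Voicing Between Vowels: [manvetoko] → [manvedogo]
Rule 2 Nasal Assimilation: [manvedogo] → [mamvedogo]
Rule 3 Cluster Epenthesis: no change — [mamvedogo]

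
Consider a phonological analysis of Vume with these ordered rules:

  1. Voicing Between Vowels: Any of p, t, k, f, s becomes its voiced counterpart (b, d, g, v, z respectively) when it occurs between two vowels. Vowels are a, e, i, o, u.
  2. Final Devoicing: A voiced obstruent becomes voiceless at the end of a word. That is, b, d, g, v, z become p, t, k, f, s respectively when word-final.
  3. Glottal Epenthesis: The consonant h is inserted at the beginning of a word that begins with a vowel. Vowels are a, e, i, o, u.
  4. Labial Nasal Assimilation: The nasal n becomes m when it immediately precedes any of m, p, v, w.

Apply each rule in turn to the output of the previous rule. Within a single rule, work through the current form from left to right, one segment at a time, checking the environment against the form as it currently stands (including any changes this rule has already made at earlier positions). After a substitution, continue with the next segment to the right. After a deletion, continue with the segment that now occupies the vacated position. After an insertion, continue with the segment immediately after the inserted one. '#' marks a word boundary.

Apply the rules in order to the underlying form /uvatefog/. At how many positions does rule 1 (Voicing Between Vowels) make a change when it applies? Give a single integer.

1 Voicing Between Vowels: [uvatefog] → [uvadevog]
2 Final Devoicing: [uvadevog] → [uvadevok]
3 Glottal Epenthesis: [uvadevok] → [huvadevok]
4 Labial Nasal Assimilation: no change — [huvadevok]
Rule 1 changed 2 position(s).

2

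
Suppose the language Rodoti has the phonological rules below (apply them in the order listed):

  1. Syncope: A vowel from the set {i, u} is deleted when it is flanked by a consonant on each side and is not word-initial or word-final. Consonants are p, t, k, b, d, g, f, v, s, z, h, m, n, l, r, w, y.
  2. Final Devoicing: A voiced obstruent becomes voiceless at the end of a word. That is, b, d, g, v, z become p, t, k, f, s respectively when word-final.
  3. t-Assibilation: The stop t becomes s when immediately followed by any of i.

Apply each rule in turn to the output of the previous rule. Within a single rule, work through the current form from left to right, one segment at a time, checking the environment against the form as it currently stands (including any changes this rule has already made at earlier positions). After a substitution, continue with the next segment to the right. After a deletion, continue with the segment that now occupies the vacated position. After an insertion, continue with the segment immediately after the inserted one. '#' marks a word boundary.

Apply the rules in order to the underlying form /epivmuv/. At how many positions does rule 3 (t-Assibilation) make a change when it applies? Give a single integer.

1 Syncope: [epivmuv] → [epvmv]
2 Final Devoicing: [epvmv] → [epvmf]
3 t-Assibilation: no change — [epvmf]
Rule 3 changed 0 position(s).

0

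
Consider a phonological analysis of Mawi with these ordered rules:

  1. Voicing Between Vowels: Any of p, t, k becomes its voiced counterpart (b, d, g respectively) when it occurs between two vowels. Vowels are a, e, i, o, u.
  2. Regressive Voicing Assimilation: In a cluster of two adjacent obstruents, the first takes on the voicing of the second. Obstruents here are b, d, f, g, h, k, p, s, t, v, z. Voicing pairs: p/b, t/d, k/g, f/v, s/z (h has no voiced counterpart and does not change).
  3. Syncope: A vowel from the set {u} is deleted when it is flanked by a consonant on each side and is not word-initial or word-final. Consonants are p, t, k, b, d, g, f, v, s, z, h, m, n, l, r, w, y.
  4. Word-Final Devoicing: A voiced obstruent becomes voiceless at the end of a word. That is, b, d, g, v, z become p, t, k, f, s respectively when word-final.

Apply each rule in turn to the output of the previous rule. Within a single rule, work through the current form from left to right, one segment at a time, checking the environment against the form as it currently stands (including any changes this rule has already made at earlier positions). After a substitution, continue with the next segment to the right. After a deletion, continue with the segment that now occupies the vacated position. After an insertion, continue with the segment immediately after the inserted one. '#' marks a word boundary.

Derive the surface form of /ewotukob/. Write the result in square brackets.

[ewodgop]

1 Voicing Between Vowels: [ewotukob] → [ewodugob]
2 Regressive Voicing Assimilation: no change — [ewodugob]
3 Syncope: [ewodugob] → [ewodgob]
4 Word-Final Devoicing: [ewodgob] → [ewodgop]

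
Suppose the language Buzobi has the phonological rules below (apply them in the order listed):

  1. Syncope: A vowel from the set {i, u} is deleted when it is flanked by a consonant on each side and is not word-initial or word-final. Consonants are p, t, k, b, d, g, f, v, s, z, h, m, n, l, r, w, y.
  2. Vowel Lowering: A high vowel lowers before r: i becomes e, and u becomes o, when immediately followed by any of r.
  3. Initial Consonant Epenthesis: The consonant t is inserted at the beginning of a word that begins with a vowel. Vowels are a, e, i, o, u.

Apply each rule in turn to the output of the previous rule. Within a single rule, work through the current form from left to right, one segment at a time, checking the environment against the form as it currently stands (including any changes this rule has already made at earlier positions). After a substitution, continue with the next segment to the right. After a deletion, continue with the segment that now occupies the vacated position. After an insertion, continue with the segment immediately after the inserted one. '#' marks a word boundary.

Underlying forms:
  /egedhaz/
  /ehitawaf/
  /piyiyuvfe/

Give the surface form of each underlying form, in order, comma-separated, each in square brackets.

/egedhaz/:
  1 Syncope: no change — [egedhaz]
  2 Vowel Lowering: no change — [egedhaz]
  3 Initial Consonant Epenthesis: [egedhaz] → [tegedhaz]
/ehitawaf/:
  1 Syncope: [ehitawaf] → [ehtawaf]
  2 Vowel Lowering: no change — [ehtawaf]
  3 Initial Consonant Epenthesis: [ehtawaf] → [tehtawaf]
/piyiyuvfe/:
  1 Syncope: [piyiyuvfe] → [pyyvfe]
  2 Vowel Lowering: no change — [pyyvfe]
  3 Initial Consonant Epenthesis: no change — [pyyvfe]

[tegedhaz], [tehtawaf], [pyyvfe]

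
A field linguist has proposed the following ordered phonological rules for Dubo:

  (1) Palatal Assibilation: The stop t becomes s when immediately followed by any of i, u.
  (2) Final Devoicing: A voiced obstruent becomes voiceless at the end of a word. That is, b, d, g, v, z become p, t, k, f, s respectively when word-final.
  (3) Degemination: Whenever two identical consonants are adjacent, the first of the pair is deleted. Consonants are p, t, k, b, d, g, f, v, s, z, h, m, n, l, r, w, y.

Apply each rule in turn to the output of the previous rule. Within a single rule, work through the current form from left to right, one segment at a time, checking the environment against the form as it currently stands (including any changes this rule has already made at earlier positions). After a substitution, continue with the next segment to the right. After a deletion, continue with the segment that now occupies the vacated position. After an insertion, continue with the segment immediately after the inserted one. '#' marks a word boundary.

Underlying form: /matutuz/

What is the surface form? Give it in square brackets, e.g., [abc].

[masusus]

(1) Palatal Assibilation: [matutuz] → [masusuz]
(2) Final Devoicing: [masusuz] → [masusus]
(3) Degemination: no change — [masusus]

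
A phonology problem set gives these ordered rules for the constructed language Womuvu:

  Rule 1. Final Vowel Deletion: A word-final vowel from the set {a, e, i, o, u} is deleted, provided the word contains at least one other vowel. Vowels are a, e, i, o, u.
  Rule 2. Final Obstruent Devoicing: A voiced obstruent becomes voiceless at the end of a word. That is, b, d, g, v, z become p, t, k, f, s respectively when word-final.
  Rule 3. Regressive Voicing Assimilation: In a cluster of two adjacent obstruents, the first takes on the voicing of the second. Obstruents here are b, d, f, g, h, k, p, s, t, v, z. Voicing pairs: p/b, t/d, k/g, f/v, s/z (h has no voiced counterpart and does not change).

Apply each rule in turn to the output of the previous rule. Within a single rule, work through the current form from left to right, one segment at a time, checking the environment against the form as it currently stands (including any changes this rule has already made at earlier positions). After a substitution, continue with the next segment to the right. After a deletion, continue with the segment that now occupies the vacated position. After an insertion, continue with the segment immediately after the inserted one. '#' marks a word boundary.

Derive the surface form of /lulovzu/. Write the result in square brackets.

Rule 1 Final Vowel Deletion: [lulovzu] → [lulovz]
Rule 2 Final Obstruent Devoicing: [lulovz] → [lulovs]
Rule 3 Regressive Voicing Assimilation: [lulovs] → [lulofs]

[lulofs]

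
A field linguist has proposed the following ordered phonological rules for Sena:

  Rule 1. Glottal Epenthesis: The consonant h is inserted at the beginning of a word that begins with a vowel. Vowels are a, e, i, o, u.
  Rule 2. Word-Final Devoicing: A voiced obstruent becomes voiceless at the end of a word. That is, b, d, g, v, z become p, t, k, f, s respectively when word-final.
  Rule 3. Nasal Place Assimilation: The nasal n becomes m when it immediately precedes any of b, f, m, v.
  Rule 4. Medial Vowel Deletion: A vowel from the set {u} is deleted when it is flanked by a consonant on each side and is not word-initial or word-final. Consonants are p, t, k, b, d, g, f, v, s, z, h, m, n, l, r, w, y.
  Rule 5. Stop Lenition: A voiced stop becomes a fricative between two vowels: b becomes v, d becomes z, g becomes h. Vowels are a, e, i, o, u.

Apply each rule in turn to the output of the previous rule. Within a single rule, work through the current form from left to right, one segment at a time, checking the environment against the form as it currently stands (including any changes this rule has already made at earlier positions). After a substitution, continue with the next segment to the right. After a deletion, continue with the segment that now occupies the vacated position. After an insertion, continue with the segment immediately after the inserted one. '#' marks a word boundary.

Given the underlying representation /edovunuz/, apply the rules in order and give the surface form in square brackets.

[hezovns]

Rule 1 Glottal Epenthesis: [edovunuz] → [hedovunuz]
Rule 2 Word-Final Devoicing: [hedovunuz] → [hedovunus]
Rule 3 Nasal Place Assimilation: no change — [hedovunus]
Rule 4 Medial Vowel Deletion: [hedovunus] → [hedovns]
Rule 5 Stop Lenition: [hedovns] → [hezovns]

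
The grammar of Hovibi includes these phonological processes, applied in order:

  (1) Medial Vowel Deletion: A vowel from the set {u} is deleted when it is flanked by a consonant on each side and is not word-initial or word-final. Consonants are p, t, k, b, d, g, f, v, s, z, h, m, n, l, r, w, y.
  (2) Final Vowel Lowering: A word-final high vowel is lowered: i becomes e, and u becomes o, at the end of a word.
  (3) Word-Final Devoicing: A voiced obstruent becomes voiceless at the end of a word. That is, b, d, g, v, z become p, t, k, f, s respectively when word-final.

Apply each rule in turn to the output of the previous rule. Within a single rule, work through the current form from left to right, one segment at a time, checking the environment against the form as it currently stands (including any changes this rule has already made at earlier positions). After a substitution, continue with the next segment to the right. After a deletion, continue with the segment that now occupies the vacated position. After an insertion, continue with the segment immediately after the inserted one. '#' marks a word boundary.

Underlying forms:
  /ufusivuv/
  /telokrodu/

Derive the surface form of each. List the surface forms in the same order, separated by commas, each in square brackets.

[ufsivf], [telokrodo]

/ufusivuv/:
  (1) Medial Vowel Deletion: [ufusivuv] → [ufsivv]
  (2) Final Vowel Lowering: no change — [ufsivv]
  (3) Word-Final Devoicing: [ufsivv] → [ufsivf]
/telokrodu/:
  (1) Medial Vowel Deletion: no change — [telokrodu]
  (2) Final Vowel Lowering: [telokrodu] → [telokrodo]
  (3) Word-Final Devoicing: no change — [telokrodo]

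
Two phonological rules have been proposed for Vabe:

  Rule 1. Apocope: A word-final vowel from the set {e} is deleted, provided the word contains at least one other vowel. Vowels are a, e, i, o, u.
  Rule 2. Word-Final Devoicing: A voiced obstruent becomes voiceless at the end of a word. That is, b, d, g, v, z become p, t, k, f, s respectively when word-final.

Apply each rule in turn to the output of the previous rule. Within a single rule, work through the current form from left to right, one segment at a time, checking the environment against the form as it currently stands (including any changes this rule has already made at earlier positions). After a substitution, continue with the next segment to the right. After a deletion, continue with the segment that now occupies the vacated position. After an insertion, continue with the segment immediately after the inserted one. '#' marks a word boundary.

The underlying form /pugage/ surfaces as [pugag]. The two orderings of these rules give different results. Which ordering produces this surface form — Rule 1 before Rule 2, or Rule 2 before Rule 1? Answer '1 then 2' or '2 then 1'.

Order 1 then 2:
  1 Apocope: [pugage] → [pugag]
  2 Word-Final Devoicing: [pugag] → [pugak]
  result: [pugak]
Order 2 then 1:
  2 Word-Final Devoicing: no change — [pugage]
  1 Apocope: [pugage] → [pugag]
  result: [pugag]

2 then 1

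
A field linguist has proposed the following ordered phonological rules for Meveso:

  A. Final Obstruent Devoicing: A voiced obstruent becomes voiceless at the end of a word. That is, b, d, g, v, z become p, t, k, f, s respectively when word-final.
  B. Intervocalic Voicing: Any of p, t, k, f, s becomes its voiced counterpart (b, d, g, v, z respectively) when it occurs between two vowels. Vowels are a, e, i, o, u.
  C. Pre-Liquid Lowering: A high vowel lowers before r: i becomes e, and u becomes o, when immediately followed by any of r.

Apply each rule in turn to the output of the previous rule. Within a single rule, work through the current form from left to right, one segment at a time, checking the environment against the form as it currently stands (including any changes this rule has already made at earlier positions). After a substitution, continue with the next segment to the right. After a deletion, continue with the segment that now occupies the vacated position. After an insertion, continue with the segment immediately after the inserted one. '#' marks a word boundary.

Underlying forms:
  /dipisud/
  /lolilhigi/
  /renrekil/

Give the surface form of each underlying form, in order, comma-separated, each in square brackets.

/dipisud/:
  A Final Obstruent Devoicing: [dipisud] → [dipisut]
  B Intervocalic Voicing: [dipisut] → [dibizut]
  C Pre-Liquid Lowering: no change — [dibizut]
/lolilhigi/:
  A Final Obstruent Devoicing: no change — [lolilhigi]
  B Intervocalic Voicing: no change — [lolilhigi]
  C Pre-Liquid Lowering: no change — [lolilhigi]
/renrekil/:
  A Final Obstruent Devoicing: no change — [renrekil]
  B Intervocalic Voicing: [renrekil] → [renregil]
  C Pre-Liquid Lowering: no change — [renregil]

[dibizut], [lolilhigi], [renregil]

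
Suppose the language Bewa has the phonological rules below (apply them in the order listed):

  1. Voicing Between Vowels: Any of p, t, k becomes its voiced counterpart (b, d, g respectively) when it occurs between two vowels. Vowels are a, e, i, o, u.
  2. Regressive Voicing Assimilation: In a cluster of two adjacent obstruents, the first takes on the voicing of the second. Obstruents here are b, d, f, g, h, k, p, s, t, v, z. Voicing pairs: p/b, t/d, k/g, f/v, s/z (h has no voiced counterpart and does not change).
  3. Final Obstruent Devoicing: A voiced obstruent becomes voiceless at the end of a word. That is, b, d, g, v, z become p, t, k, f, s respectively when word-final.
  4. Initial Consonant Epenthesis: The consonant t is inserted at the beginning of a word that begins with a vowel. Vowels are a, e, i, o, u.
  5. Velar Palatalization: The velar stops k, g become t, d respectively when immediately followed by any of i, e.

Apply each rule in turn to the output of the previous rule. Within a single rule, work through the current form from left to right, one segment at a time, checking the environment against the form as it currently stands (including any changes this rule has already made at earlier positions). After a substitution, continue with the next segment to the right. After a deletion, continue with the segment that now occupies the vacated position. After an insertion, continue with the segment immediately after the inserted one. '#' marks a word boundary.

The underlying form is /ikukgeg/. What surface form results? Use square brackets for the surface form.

[tigugdek]

1 Voicing Between Vowels: [ikukgeg] → [igukgeg]
2 Regressive Voicing Assimilation: [igukgeg] → [iguggeg]
3 Final Obstruent Devoicing: [iguggeg] → [iguggek]
4 Initial Consonant Epenthesis: [iguggek] → [tiguggek]
5 Velar Palatalization: [tiguggek] → [tigugdek]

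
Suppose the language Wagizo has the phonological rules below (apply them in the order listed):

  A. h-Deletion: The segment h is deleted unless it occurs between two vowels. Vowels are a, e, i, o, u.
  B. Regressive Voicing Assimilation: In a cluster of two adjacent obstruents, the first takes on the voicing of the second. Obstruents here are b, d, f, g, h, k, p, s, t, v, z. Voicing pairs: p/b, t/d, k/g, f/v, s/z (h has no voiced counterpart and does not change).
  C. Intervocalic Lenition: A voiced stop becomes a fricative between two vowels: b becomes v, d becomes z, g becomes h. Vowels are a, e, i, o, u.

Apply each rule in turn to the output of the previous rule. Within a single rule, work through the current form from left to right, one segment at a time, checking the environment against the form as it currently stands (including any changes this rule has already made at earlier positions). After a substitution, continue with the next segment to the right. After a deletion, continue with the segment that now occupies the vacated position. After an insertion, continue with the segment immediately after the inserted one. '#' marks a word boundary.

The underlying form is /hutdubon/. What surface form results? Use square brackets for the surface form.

[udduvon]

A h-Deletion: [hutdubon] → [utdubon]
B Regressive Voicing Assimilation: [utdubon] → [uddubon]
C Intervocalic Lenition: [uddubon] → [udduvon]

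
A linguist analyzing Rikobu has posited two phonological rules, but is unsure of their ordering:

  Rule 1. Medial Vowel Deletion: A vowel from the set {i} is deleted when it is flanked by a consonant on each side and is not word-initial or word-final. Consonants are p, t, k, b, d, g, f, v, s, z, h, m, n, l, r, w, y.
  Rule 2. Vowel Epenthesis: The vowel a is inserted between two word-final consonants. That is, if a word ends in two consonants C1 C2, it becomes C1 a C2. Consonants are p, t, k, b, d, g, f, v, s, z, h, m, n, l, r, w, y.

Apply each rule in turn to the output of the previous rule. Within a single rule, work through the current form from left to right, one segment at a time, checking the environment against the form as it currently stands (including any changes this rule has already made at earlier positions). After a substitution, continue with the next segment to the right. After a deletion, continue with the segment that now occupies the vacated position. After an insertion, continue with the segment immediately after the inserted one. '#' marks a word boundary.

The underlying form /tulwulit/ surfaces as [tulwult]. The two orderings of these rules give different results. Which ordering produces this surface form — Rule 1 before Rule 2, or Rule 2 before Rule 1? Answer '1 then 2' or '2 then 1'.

2 then 1

Order 1 then 2:
  1 Medial Vowel Deletion: [tulwulit] → [tulwult]
  2 Vowel Epenthesis: [tulwult] → [tulwulat]
  result: [tulwulat]
Order 2 then 1:
  2 Vowel Epenthesis: no change — [tulwulit]
  1 Medial Vowel Deletion: [tulwulit] → [tulwult]
  result: [tulwult]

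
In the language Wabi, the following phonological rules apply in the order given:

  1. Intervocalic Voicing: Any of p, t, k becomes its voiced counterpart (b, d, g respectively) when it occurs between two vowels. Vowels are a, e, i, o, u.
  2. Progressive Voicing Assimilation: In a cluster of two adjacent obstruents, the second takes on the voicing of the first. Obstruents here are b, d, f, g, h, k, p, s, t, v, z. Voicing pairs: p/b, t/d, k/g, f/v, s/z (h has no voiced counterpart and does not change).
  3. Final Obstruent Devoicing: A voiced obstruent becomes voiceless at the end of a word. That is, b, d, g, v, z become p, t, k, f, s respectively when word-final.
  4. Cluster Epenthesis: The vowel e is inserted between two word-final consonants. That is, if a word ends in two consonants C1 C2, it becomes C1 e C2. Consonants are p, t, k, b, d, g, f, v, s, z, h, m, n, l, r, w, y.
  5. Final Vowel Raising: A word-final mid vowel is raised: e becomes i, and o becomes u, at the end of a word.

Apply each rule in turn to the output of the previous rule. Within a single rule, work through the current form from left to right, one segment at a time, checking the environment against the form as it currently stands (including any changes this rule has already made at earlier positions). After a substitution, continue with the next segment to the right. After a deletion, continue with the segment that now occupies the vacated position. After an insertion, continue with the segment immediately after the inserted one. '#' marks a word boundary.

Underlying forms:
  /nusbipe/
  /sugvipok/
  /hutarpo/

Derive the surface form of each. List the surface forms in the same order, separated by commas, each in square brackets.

[nuspibi], [sugvibok], [hudarpu]

/nusbipe/:
  1 Intervocalic Voicing: [nusbipe] → [nusbibe]
  2 Progressive Voicing Assimilation: [nusbibe] → [nuspibe]
  3 Final Obstruent Devoicing: no change — [nuspibe]
  4 Cluster Epenthesis: no change — [nuspibe]
  5 Final Vowel Raising: [nuspibe] → [nuspibi]
/sugvipok/:
  1 Intervocalic Voicing: [sugvipok] → [sugvibok]
  2 Progressive Voicing Assimilation: no change — [sugvibok]
  3 Final Obstruent Devoicing: no change — [sugvibok]
  4 Cluster Epenthesis: no change — [sugvibok]
  5 Final Vowel Raising: no change — [sugvibok]
/hutarpo/:
  1 Intervocalic Voicing: [hutarpo] → [hudarpo]
  2 Progressive Voicing Assimilation: no change — [hudarpo]
  3 Final Obstruent Devoicing: no change — [hudarpo]
  4 Cluster Epenthesis: no change — [hudarpo]
  5 Final Vowel Raising: [hudarpo] → [hudarpu]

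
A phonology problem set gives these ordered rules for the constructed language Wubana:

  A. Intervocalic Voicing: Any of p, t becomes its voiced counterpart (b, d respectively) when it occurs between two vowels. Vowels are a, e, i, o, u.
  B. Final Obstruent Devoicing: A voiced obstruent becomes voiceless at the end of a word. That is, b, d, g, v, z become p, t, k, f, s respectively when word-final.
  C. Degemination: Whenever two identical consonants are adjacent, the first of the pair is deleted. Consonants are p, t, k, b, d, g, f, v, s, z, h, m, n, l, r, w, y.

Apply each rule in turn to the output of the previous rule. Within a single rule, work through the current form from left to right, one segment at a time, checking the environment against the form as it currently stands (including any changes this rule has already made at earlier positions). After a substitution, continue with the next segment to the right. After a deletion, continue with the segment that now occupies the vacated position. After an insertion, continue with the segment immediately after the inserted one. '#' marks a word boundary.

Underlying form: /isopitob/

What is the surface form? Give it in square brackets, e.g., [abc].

A Intervocalic Voicing: [isopitob] → [isobidob]
B Final Obstruent Devoicing: [isobidob] → [isobidop]
C Degemination: no change — [isobidop]

[isobidop]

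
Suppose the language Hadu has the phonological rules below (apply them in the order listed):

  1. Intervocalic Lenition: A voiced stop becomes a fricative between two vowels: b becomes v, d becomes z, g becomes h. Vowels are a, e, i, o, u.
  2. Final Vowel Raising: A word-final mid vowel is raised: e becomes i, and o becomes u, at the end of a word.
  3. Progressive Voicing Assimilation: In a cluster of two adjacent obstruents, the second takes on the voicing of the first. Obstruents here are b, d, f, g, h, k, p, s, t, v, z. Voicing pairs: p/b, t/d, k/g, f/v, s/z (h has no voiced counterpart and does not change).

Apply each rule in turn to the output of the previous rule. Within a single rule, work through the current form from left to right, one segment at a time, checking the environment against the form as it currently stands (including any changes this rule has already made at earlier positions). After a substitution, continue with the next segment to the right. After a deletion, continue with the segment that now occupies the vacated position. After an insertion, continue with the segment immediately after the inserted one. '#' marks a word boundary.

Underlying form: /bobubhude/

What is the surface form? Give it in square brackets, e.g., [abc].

1 Intervocalic Lenition: [bobubhude] → [bovubhuze]
2 Final Vowel Raising: [bovubhuze] → [bovubhuzi]
3 Progressive Voicing Assimilation: no change — [bovubhuzi]

[bovubhuzi]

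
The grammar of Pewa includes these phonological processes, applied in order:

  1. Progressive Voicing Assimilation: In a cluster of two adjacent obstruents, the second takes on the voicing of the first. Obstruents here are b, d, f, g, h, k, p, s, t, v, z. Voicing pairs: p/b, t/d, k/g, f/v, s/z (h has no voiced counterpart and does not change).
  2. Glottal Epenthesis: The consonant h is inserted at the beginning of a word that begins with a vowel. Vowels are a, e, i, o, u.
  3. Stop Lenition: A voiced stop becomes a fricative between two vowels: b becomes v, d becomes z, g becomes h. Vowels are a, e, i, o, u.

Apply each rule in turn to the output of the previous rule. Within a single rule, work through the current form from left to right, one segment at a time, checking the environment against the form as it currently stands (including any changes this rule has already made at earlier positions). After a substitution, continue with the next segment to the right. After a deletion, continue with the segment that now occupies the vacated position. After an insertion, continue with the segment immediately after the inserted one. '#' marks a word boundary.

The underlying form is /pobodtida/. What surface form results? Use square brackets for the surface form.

[povoddiza]

1 Progressive Voicing Assimilation: [pobodtida] → [poboddida]
2 Glottal Epenthesis: no change — [poboddida]
3 Stop Lenition: [poboddida] → [povoddiza]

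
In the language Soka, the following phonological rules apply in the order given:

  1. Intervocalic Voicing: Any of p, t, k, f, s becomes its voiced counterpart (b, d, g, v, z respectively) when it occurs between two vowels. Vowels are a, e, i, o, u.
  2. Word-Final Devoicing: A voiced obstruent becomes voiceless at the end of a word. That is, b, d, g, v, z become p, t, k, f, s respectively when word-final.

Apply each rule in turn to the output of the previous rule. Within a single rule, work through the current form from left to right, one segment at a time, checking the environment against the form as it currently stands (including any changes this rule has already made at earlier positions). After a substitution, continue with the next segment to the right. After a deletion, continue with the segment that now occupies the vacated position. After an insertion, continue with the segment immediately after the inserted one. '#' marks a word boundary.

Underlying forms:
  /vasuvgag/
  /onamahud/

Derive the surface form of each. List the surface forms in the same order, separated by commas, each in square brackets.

[vazuvgak], [onamahut]

/vasuvgag/:
  1 Intervocalic Voicing: [vasuvgag] → [vazuvgag]
  2 Word-Final Devoicing: [vazuvgag] → [vazuvgak]
/onamahud/:
  1 Intervocalic Voicing: no change — [onamahud]
  2 Word-Final Devoicing: [onamahud] → [onamahut]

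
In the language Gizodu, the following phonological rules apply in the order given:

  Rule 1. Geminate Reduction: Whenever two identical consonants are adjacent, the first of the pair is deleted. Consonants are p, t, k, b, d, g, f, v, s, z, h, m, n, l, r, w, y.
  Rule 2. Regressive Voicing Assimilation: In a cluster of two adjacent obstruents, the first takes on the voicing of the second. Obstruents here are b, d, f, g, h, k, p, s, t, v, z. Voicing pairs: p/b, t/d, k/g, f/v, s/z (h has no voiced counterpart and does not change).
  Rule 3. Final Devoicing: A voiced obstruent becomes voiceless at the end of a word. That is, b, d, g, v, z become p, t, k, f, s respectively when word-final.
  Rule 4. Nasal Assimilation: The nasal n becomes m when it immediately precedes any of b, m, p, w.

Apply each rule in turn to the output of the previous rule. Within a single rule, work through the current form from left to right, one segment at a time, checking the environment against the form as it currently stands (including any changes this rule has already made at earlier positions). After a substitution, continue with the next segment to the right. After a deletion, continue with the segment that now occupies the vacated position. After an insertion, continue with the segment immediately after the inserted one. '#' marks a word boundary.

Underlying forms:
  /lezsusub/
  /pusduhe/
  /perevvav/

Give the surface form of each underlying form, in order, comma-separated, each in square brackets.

/lezsusub/:
  Rule 1 Geminate Reduction: no change — [lezsusub]
  Rule 2 Regressive Voicing Assimilation: [lezsusub] → [lessusub]
  Rule 3 Final Devoicing: [lessusub] → [lessusup]
  Rule 4 Nasal Assimilation: no change — [lessusup]
/pusduhe/:
  Rule 1 Geminate Reduction: no change — [pusduhe]
  Rule 2 Regressive Voicing Assimilation: [pusduhe] → [puzduhe]
  Rule 3 Final Devoicing: no change — [puzduhe]
  Rule 4 Nasal Assimilation: no change — [puzduhe]
/perevvav/:
  Rule 1 Geminate Reduction: [perevvav] → [perevav]
  Rule 2 Regressive Voicing Assimilation: no change — [perevav]
  Rule 3 Final Devoicing: [perevav] → [perevaf]
  Rule 4 Nasal Assimilation: no change — [perevaf]

[lessusup], [puzduhe], [perevaf]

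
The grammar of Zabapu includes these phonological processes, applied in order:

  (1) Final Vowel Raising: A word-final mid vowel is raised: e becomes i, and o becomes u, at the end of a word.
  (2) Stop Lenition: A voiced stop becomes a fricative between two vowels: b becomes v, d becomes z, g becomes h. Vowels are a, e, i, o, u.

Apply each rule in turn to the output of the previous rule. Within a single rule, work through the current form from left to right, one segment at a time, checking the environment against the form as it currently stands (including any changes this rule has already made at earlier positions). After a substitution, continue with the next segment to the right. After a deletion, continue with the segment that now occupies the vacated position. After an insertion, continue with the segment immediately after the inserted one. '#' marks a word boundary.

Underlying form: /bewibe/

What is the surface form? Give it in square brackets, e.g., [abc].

[bewivi]

(1) Final Vowel Raising: [bewibe] → [bewibi]
(2) Stop Lenition: [bewibi] → [bewivi]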